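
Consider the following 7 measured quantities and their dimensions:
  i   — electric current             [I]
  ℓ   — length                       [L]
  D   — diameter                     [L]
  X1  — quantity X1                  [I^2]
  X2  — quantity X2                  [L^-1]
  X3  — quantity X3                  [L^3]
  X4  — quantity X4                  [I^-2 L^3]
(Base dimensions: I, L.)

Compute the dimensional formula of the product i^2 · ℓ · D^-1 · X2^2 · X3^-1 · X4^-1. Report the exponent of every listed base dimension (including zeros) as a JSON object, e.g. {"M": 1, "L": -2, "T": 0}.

Write exponents as rows I,L / cols i,ℓ,D,X1,X2,X3,X4:
  I: [ 1  0  0  2  0  0 -2]
  L: [ 0  1  1  0 -1  3  3]
  [I]: (2)·1+(1)·0+(-1)·0+(2)·0+(-1)·0+(-1)·-2 = 4
  [L]: (2)·0+(1)·1+(-1)·1+(2)·-1+(-1)·3+(-1)·3 = -8
⇒ I^4 L^-8

{"I": 4, "L": -8}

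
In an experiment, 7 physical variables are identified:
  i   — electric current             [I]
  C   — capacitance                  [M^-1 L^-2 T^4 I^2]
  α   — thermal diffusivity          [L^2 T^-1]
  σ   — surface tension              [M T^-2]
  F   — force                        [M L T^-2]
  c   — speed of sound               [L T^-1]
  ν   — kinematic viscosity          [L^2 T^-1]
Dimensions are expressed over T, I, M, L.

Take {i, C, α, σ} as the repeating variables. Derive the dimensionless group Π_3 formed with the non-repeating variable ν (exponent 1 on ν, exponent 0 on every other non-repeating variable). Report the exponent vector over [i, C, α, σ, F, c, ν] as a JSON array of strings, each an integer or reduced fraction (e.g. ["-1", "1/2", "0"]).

Write exponents as rows T,I,M,L / cols i,C,α,σ,F,c,ν:
  T: [ 0  4 -1 -2 -2 -1 -1]
  I: [ 1  2  0  0  0  0  0]
  M: [ 0 -1  0  1  1  0  0]
  L: [ 0 -2  2  0  1  1  2]
RREF → pivots at {i,C,α,σ} ⇒ r = 4
Pivot set = {i,C,α,σ}, free = {F,c,ν}
RREF:
  r0: [   1    0    0    0   -1    1    0]
  r1: [   0    1    0    0  1/2 -1/2    0]
  r2: [   0    0    1    0    1    0    1]
  r3: [   0    0    0    1  3/2 -1/2    0]
Fix exponent of ν at 1, F at 0, c at 0; solve each RREF row for its pivot's exponent:
  r0: exp(i) + (0)·1 = 0 ⇒ exp(i) = 0
  r1: exp(C) + (0)·1 = 0 ⇒ exp(C) = 0
  r2: exp(α) + (1)·1 = 0 ⇒ exp(α) = -1
  r3: exp(σ) + (0)·1 = 0 ⇒ exp(σ) = 0
Π_3 = α^-1 · ν

["0", "0", "-1", "0", "0", "0", "1"]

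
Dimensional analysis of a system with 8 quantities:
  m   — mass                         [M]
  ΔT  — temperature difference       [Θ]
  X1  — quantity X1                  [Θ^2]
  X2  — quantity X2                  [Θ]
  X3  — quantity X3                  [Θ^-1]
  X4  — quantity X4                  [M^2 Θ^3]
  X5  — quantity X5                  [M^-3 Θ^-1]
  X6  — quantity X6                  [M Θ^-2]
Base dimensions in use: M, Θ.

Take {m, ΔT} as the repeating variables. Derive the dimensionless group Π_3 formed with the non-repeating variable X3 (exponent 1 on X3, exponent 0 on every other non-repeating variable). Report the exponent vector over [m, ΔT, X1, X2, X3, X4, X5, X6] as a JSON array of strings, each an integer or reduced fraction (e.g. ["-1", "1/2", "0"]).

Dimensional matrix (M×Θ by m×ΔT×X1×X2×X3×X4×X5×X6):
  M: [ 1  0  0  0  0  2 -3  1]
  Θ: [ 0  1  2  1 -1  3 -1 -2]
RREF → pivots at {m,ΔT} ⇒ r = 2
Repeat: m,ΔT; free: X1,X2,X3,X4,X5,X6
RREF:
  r0: [   1    0    0    0    0    2   -3    1]
  r1: [   0    1    2    1   -1    3   -1   -2]
Fix exponent of X3 at 1, X1 at 0, X2 at 0, X4 at 0, X5 at 0, X6 at 0; solve each RREF row for its pivot's exponent:
  r0: exp(m) + (0)·1 = 0 ⇒ exp(m) = 0
  r1: exp(ΔT) + (-1)·1 = 0 ⇒ exp(ΔT) = 1
Π_3 = ΔT · X3

["0", "1", "0", "0", "1", "0", "0", "0"]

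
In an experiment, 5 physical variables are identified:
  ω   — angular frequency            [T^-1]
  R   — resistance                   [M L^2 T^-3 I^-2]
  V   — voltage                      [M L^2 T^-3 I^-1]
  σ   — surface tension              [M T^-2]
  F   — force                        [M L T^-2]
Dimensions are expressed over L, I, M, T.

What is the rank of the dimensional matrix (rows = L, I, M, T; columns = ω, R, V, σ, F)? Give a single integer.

Write exponents as rows L,I,M,T / cols ω,R,V,σ,F:
  L: [ 0  2  2  0  1]
  I: [ 0 -2 -1  0  0]
  M: [ 0  1  1  1  1]
  T: [-1 -3 -3 -2 -2]
Echelon form has 4 nonzero rows (pivots: ω,R,V,σ)

4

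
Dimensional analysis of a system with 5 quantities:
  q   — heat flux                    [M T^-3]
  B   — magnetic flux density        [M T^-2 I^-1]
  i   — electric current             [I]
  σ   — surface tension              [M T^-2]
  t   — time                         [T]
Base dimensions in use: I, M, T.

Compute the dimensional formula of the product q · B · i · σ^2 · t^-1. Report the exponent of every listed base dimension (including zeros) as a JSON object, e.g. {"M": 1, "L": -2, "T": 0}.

{"I": 0, "M": 4, "T": -10}

Dimensional matrix (I×M×T by q×B×i×σ×t):
  I: [ 0 -1  1  0  0]
  M: [ 1  1  0  1  0]
  T: [-3 -2  0 -2  1]
  [I]: (1)·0+(1)·-1+(1)·1+(2)·0+(-1)·0 = 0
  [M]: (1)·1+(1)·1+(1)·0+(2)·1+(-1)·0 = 4
  [T]: (1)·-3+(1)·-2+(1)·0+(2)·-2+(-1)·1 = -10
⇒ M^4 T^-10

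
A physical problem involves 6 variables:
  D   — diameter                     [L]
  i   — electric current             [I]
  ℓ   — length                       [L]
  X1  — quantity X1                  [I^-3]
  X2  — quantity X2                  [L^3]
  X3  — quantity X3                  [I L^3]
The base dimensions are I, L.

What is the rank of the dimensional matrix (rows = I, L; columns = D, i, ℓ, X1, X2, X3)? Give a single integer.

Dimensional matrix (I×L by D×i×ℓ×X1×X2×X3):
  I: [ 0  1  0 -3  0  1]
  L: [ 1  0  1  0  3  3]
RREF → pivots at {D,i} ⇒ r = 2

2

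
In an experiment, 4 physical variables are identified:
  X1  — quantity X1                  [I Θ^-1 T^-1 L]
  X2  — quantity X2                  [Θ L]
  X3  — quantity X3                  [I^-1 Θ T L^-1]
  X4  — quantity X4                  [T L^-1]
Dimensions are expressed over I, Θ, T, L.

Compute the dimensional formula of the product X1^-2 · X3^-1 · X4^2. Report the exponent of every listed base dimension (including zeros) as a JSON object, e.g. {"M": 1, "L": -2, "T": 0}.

Exponent matrix [I,Θ,T,L] × [X1,X2,X3,X4]:
  I: [ 1  0 -1  0]
  Θ: [-1  1  1  0]
  T: [-1  0  1  1]
  L: [ 1  1 -1 -1]
  [I]: (-2)·1+(-1)·-1+(2)·0 = -1
  [Θ]: (-2)·-1+(-1)·1+(2)·0 = 1
  [T]: (-2)·-1+(-1)·1+(2)·1 = 3
  [L]: (-2)·1+(-1)·-1+(2)·-1 = -3
⇒ I^-1 Θ T^3 L^-3

{"I": -1, "Θ": 1, "T": 3, "L": -3}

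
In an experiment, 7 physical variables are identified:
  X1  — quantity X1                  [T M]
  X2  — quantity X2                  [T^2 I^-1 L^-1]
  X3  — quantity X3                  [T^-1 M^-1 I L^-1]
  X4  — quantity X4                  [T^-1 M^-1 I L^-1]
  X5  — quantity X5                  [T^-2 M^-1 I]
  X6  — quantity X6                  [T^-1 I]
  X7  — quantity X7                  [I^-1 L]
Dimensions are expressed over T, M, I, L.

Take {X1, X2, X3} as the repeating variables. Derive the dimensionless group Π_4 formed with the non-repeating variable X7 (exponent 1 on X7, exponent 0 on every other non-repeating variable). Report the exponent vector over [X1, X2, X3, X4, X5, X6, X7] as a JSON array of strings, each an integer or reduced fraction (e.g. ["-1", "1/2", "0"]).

Exponent matrix [T,M,I,L] × [X1,X2,X3,X4,X5,X6,X7]:
  T: [ 1  2 -1 -1 -2 -1  0]
  M: [ 1  0 -1 -1 -1  0  0]
  I: [ 0 -1  1  1  1  1 -1]
  L: [ 0 -1 -1 -1  0  0  1]
Echelon form has 3 nonzero rows (pivots: X1,X2,X3)
Pivot set = {X1,X2,X3}, free = {X4,X5,X6,X7}
RREF:
  r0: [   1    0    0    0 -1/2  1/2   -1]
  r1: [   0    1    0    0 -1/2 -1/2    0]
  r2: [   0    0    1    1  1/2  1/2   -1]
  r3: [   0    0    0    0    0    0    0]
Fix exponent of X7 at 1, X4 at 0, X5 at 0, X6 at 0; solve each RREF row for its pivot's exponent:
  r0: exp(X1) + (-1)·1 = 0 ⇒ exp(X1) = 1
  r1: exp(X2) + (0)·1 = 0 ⇒ exp(X2) = 0
  r2: exp(X3) + (-1)·1 = 0 ⇒ exp(X3) = 1
Π_4 = X1 · X3 · X7

["1", "0", "1", "0", "0", "0", "1"]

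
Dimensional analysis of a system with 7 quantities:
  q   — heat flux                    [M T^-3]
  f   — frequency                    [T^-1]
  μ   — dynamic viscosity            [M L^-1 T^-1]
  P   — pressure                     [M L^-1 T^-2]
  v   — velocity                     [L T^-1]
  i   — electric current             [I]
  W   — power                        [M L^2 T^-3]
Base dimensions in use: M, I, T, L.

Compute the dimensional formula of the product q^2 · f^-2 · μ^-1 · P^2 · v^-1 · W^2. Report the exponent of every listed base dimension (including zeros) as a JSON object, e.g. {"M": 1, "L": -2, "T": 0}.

Exponent matrix [M,I,T,L] × [q,f,μ,P,v,i,W]:
  M: [ 1  0  1  1  0  0  1]
  I: [ 0  0  0  0  0  1  0]
  T: [-3 -1 -1 -2 -1  0 -3]
  L: [ 0  0 -1 -1  1  0  2]
  [M]: (2)·1+(-2)·0+(-1)·1+(2)·1+(-1)·0+(2)·1 = 5
  [I]: (2)·0+(-2)·0+(-1)·0+(2)·0+(-1)·0+(2)·0 = 0
  [T]: (2)·-3+(-2)·-1+(-1)·-1+(2)·-2+(-1)·-1+(2)·-3 = -12
  [L]: (2)·0+(-2)·0+(-1)·-1+(2)·-1+(-1)·1+(2)·2 = 2
⇒ M^5 T^-12 L^2

{"M": 5, "I": 0, "T": -12, "L": 2}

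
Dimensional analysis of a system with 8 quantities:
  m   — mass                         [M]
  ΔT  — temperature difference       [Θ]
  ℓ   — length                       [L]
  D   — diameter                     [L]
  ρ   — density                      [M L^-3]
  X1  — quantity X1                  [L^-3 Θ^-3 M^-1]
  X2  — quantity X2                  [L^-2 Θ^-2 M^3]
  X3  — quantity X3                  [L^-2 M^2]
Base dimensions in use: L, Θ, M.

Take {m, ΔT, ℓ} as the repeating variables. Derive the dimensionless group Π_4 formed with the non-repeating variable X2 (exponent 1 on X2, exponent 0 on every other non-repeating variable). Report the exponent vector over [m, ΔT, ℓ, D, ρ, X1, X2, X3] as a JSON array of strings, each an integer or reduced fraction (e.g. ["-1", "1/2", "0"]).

Dimensional matrix (L×Θ×M by m×ΔT×ℓ×D×ρ×X1×X2×X3):
  L: [ 0  0  1  1 -3 -3 -2 -2]
  Θ: [ 0  1  0  0  0 -3 -2  0]
  M: [ 1  0  0  0  1 -1  3  2]
RREF → pivots at {m,ΔT,ℓ} ⇒ r = 3
Repeat: m,ΔT,ℓ; free: D,ρ,X1,X2,X3
RREF:
  r0: [   1    0    0    0    1   -1    3    2]
  r1: [   0    1    0    0    0   -3   -2    0]
  r2: [   0    0    1    1   -3   -3   -2   -2]
Fix exponent of X2 at 1, D at 0, ρ at 0, X1 at 0, X3 at 0; solve each RREF row for its pivot's exponent:
  r0: exp(m) + (3)·1 = 0 ⇒ exp(m) = -3
  r1: exp(ΔT) + (-2)·1 = 0 ⇒ exp(ΔT) = 2
  r2: exp(ℓ) + (-2)·1 = 0 ⇒ exp(ℓ) = 2
Π_4 = m^-3 · ΔT^2 · ℓ^2 · X2

["-3", "2", "2", "0", "0", "0", "1", "0"]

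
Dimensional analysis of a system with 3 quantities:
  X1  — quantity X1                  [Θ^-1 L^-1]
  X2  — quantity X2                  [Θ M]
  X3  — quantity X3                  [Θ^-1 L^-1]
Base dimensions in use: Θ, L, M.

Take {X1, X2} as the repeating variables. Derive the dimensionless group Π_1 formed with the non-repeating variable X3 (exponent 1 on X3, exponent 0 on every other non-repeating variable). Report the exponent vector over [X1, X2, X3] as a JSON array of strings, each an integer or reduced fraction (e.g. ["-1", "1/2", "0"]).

["-1", "0", "1"]

Write exponents as rows Θ,L,M / cols X1,X2,X3:
  Θ: [-1  1 -1]
  L: [-1  0 -1]
  M: [ 0  1  0]
RREF → pivots at {X1,X2} ⇒ r = 2
Pivot set = {X1,X2}, free = {X3}
RREF:
  r0: [   1    0    1]
  r1: [   0    1    0]
  r2: [   0    0    0]
Fix exponent of X3 at 1; solve each RREF row for its pivot's exponent:
  r0: exp(X1) + (1)·1 = 0 ⇒ exp(X1) = -1
  r1: exp(X2) + (0)·1 = 0 ⇒ exp(X2) = 0
Π_1 = X1^-1 · X3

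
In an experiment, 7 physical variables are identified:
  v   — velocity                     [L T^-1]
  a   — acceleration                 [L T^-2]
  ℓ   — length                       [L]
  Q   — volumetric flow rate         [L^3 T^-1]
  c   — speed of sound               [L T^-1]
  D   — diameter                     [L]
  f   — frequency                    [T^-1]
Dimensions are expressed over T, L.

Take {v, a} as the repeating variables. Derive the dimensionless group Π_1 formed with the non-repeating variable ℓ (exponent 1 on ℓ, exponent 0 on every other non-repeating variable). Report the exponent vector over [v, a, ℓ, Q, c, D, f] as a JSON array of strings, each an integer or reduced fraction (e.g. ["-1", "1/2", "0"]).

["-2", "1", "1", "0", "0", "0", "0"]

Dimensional matrix (T×L by v×a×ℓ×Q×c×D×f):
  T: [-1 -2  0 -1 -1  0 -1]
  L: [ 1  1  1  3  1  1  0]
Row reduction gives pivot columns v,a; rank = 2
Repeat: v,a; free: ℓ,Q,c,D,f
RREF:
  r0: [   1    0    2    5    1    2   -1]
  r1: [   0    1   -1   -2    0   -1    1]
Fix exponent of ℓ at 1, Q at 0, c at 0, D at 0, f at 0; solve each RREF row for its pivot's exponent:
  r0: exp(v) + (2)·1 = 0 ⇒ exp(v) = -2
  r1: exp(a) + (-1)·1 = 0 ⇒ exp(a) = 1
Π_1 = v^-2 · a · ℓ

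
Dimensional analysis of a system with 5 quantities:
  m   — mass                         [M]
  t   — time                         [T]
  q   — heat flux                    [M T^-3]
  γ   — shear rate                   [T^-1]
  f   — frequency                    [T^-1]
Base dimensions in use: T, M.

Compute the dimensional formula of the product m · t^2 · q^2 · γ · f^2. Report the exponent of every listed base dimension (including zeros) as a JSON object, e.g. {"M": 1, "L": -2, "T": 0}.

{"T": -7, "M": 3}

Write exponents as rows T,M / cols m,t,q,γ,f:
  T: [ 0  1 -3 -1 -1]
  M: [ 1  0  1  0  0]
  [T]: (1)·0+(2)·1+(2)·-3+(1)·-1+(2)·-1 = -7
  [M]: (1)·1+(2)·0+(2)·1+(1)·0+(2)·0 = 3
⇒ T^-7 M^3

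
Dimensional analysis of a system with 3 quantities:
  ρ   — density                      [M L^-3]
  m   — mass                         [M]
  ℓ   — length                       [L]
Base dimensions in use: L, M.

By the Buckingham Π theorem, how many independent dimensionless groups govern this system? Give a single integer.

Write exponents as rows L,M / cols ρ,m,ℓ:
  L: [-3  0  1]
  M: [ 1  1  0]
Echelon form has 2 nonzero rows (pivots: ρ,m)
Π count = n − r = 3 − 2 = 1

1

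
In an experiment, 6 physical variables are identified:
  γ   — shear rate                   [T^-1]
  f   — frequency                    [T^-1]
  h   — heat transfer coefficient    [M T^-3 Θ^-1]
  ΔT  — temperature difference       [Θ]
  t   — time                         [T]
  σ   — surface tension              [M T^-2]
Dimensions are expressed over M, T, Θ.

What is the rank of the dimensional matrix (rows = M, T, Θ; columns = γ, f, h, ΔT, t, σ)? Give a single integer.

Exponent matrix [M,T,Θ] × [γ,f,h,ΔT,t,σ]:
  M: [ 0  0  1  0  0  1]
  T: [-1 -1 -3  0  1 -2]
  Θ: [ 0  0 -1  1  0  0]
Echelon form has 3 nonzero rows (pivots: γ,h,ΔT)

3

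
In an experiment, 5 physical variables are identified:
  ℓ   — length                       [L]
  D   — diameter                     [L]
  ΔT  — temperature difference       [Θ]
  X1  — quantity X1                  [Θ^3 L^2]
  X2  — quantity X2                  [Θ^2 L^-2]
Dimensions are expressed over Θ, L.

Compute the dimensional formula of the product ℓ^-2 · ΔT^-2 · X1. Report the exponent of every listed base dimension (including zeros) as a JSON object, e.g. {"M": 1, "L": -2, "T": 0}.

{"Θ": 1, "L": 0}

Exponent matrix [Θ,L] × [ℓ,D,ΔT,X1,X2]:
  Θ: [ 0  0  1  3  2]
  L: [ 1  1  0  2 -2]
  [Θ]: (-2)·0+(-2)·1+(1)·3 = 1
  [L]: (-2)·1+(-2)·0+(1)·2 = 0
⇒ Θ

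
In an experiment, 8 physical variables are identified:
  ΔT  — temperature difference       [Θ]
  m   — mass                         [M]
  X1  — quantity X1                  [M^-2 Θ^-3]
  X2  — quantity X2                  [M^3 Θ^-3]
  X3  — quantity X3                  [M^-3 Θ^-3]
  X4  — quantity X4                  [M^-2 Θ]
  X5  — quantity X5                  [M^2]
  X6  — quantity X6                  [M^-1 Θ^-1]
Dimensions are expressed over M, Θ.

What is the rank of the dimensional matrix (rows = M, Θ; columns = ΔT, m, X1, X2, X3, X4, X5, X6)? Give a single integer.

Exponent matrix [M,Θ] × [ΔT,m,X1,X2,X3,X4,X5,X6]:
  M: [ 0  1 -2  3 -3 -2  2 -1]
  Θ: [ 1  0 -3 -3 -3  1  0 -1]
RREF → pivots at {ΔT,m} ⇒ r = 2

2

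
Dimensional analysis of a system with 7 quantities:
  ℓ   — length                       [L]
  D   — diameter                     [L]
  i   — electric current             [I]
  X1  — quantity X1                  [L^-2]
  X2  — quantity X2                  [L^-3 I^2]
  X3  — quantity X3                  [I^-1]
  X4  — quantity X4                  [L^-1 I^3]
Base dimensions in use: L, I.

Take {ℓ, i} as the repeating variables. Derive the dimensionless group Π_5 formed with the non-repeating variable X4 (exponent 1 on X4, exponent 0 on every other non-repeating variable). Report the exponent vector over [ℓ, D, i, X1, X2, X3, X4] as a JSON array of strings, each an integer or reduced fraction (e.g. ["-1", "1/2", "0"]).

["1", "0", "-3", "0", "0", "0", "1"]

Write exponents as rows L,I / cols ℓ,D,i,X1,X2,X3,X4:
  L: [ 1  1  0 -2 -3  0 -1]
  I: [ 0  0  1  0  2 -1  3]
Row reduction gives pivot columns ℓ,i; rank = 2
Repeat: ℓ,i; free: D,X1,X2,X3,X4
RREF:
  r0: [   1    1    0   -2   -3    0   -1]
  r1: [   0    0    1    0    2   -1    3]
Fix exponent of X4 at 1, D at 0, X1 at 0, X2 at 0, X3 at 0; solve each RREF row for its pivot's exponent:
  r0: exp(ℓ) + (-1)·1 = 0 ⇒ exp(ℓ) = 1
  r1: exp(i) + (3)·1 = 0 ⇒ exp(i) = -3
Π_5 = ℓ · i^-3 · X4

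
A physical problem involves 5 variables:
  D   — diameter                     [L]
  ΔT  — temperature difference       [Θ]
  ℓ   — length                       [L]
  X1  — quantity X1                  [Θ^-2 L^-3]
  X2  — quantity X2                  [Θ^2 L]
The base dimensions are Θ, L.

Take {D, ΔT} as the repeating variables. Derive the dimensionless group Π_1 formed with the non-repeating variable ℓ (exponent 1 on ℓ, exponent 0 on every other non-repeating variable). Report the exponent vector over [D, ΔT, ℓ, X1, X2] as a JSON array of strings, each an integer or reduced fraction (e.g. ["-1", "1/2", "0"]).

Write exponents as rows Θ,L / cols D,ΔT,ℓ,X1,X2:
  Θ: [ 0  1  0 -2  2]
  L: [ 1  0  1 -3  1]
RREF → pivots at {D,ΔT} ⇒ r = 2
Repeat: D,ΔT; free: ℓ,X1,X2
RREF:
  r0: [   1    0    1   -3    1]
  r1: [   0    1    0   -2    2]
Fix exponent of ℓ at 1, X1 at 0, X2 at 0; solve each RREF row for its pivot's exponent:
  r0: exp(D) + (1)·1 = 0 ⇒ exp(D) = -1
  r1: exp(ΔT) + (0)·1 = 0 ⇒ exp(ΔT) = 0
Π_1 = D^-1 · ℓ

["-1", "0", "1", "0", "0"]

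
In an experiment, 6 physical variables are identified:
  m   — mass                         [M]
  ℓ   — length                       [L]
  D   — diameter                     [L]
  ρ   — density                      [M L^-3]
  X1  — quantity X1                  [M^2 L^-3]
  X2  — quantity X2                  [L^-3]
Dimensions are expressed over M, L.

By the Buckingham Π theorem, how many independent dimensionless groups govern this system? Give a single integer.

4

Dimensional matrix (M×L by m×ℓ×D×ρ×X1×X2):
  M: [ 1  0  0  1  2  0]
  L: [ 0  1  1 -3 -3 -3]
Echelon form has 2 nonzero rows (pivots: m,ℓ)
n=6, r=2 ⇒ 4 dimensionless groups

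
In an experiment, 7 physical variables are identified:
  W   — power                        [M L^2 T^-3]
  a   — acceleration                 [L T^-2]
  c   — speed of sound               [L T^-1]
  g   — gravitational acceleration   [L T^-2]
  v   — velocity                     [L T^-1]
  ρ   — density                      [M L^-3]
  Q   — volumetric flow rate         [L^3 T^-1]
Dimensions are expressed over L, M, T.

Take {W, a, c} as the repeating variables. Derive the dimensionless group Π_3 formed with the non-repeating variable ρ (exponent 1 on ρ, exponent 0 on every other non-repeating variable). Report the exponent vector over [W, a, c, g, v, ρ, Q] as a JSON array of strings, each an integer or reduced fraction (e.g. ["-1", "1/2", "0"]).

["-1", "-2", "7", "0", "0", "1", "0"]

Dimensional matrix (L×M×T by W×a×c×g×v×ρ×Q):
  L: [ 2  1  1  1  1 -3  3]
  M: [ 1  0  0  0  0  1  0]
  T: [-3 -2 -1 -2 -1  0 -1]
RREF → pivots at {W,a,c} ⇒ r = 3
Pivot set = {W,a,c}, free = {g,v,ρ,Q}
RREF:
  r0: [   1    0    0    0    0    1    0]
  r1: [   0    1    0    1    0    2   -2]
  r2: [   0    0    1    0    1   -7    5]
Fix exponent of ρ at 1, g at 0, v at 0, Q at 0; solve each RREF row for its pivot's exponent:
  r0: exp(W) + (1)·1 = 0 ⇒ exp(W) = -1
  r1: exp(a) + (2)·1 = 0 ⇒ exp(a) = -2
  r2: exp(c) + (-7)·1 = 0 ⇒ exp(c) = 7
Π_3 = W^-1 · a^-2 · c^7 · ρ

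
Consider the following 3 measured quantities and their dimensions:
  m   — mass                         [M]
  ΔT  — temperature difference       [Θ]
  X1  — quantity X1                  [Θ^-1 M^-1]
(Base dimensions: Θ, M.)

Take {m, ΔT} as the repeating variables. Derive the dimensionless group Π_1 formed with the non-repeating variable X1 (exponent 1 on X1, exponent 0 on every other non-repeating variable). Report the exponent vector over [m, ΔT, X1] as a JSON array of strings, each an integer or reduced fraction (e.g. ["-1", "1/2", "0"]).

Dimensional matrix (Θ×M by m×ΔT×X1):
  Θ: [ 0  1 -1]
  M: [ 1  0 -1]
RREF → pivots at {m,ΔT} ⇒ r = 2
Pivot set = {m,ΔT}, free = {X1}
RREF:
  r0: [   1    0   -1]
  r1: [   0    1   -1]
Fix exponent of X1 at 1; solve each RREF row for its pivot's exponent:
  r0: exp(m) + (-1)·1 = 0 ⇒ exp(m) = 1
  r1: exp(ΔT) + (-1)·1 = 0 ⇒ exp(ΔT) = 1
Π_1 = m · ΔT · X1

["1", "1", "1"]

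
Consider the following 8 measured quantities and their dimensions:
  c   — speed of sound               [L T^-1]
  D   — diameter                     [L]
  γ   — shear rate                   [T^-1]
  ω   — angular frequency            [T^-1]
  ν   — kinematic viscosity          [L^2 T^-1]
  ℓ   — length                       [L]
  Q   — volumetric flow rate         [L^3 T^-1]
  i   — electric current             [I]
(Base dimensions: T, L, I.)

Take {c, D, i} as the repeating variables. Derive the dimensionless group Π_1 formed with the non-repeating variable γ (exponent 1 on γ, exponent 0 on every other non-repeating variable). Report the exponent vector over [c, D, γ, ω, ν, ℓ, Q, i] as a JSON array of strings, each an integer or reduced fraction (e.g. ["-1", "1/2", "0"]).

["-1", "1", "1", "0", "0", "0", "0", "0"]

Dimensional matrix (T×L×I by c×D×γ×ω×ν×ℓ×Q×i):
  T: [-1  0 -1 -1 -1  0 -1  0]
  L: [ 1  1  0  0  2  1  3  0]
  I: [ 0  0  0  0  0  0  0  1]
Echelon form has 3 nonzero rows (pivots: c,D,i)
Repeat: c,D,i; free: γ,ω,ν,ℓ,Q
RREF:
  r0: [   1    0    1    1    1    0    1    0]
  r1: [   0    1   -1   -1    1    1    2    0]
  r2: [   0    0    0    0    0    0    0    1]
Fix exponent of γ at 1, ω at 0, ν at 0, ℓ at 0, Q at 0; solve each RREF row for its pivot's exponent:
  r0: exp(c) + (1)·1 = 0 ⇒ exp(c) = -1
  r1: exp(D) + (-1)·1 = 0 ⇒ exp(D) = 1
  r2: exp(i) + (0)·1 = 0 ⇒ exp(i) = 0
Π_1 = c^-1 · D · γ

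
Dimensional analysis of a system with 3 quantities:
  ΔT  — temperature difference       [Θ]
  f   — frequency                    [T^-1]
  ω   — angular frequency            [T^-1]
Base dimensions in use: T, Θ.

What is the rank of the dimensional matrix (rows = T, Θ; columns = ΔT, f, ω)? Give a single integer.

Write exponents as rows T,Θ / cols ΔT,f,ω:
  T: [ 0 -1 -1]
  Θ: [ 1  0  0]
RREF → pivots at {ΔT,f} ⇒ r = 2

2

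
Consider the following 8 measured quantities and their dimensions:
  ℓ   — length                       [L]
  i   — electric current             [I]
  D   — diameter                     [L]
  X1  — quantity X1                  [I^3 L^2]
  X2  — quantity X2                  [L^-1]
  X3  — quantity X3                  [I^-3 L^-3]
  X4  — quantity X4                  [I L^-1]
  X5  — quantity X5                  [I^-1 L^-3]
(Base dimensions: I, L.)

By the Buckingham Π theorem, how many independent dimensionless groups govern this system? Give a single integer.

6

Exponent matrix [I,L] × [ℓ,i,D,X1,X2,X3,X4,X5]:
  I: [ 0  1  0  3  0 -3  1 -1]
  L: [ 1  0  1  2 -1 -3 -1 -3]
Row reduction gives pivot columns ℓ,i; rank = 2
8 vars − rank 2 = 6 Π groups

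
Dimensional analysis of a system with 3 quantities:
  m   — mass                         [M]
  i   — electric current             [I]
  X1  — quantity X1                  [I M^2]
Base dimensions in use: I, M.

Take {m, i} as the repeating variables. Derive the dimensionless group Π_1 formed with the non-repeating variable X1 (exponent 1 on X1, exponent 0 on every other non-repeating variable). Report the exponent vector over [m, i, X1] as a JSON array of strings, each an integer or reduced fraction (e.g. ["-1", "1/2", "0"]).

Exponent matrix [I,M] × [m,i,X1]:
  I: [ 0  1  1]
  M: [ 1  0  2]
Echelon form has 2 nonzero rows (pivots: m,i)
Pivot set = {m,i}, free = {X1}
RREF:
  r0: [   1    0    2]
  r1: [   0    1    1]
Fix exponent of X1 at 1; solve each RREF row for its pivot's exponent:
  r0: exp(m) + (2)·1 = 0 ⇒ exp(m) = -2
  r1: exp(i) + (1)·1 = 0 ⇒ exp(i) = -1
Π_1 = m^-2 · i^-1 · X1

["-2", "-1", "1"]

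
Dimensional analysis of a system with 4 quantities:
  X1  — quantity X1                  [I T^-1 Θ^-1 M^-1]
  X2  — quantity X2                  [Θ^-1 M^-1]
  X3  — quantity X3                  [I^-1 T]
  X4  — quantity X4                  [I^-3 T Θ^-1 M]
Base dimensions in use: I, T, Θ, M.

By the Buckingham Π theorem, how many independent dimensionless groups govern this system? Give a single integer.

Exponent matrix [I,T,Θ,M] × [X1,X2,X3,X4]:
  I: [ 1  0 -1 -3]
  T: [-1  0  1  1]
  Θ: [-1 -1  0 -1]
  M: [-1 -1  0  1]
Row reduction gives pivot columns X1,X2,X4; rank = 3
Π count = n − r = 4 − 3 = 1

1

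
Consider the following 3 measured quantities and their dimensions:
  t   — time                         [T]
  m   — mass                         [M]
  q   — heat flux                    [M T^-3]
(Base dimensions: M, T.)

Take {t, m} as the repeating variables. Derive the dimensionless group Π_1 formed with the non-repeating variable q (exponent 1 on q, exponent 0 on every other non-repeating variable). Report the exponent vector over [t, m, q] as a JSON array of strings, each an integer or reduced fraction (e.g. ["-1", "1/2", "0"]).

["3", "-1", "1"]

Exponent matrix [M,T] × [t,m,q]:
  M: [ 0  1  1]
  T: [ 1  0 -3]
Row reduction gives pivot columns t,m; rank = 2
Repeat: t,m; free: q
RREF:
  r0: [   1    0   -3]
  r1: [   0    1    1]
Fix exponent of q at 1; solve each RREF row for its pivot's exponent:
  r0: exp(t) + (-3)·1 = 0 ⇒ exp(t) = 3
  r1: exp(m) + (1)·1 = 0 ⇒ exp(m) = -1
Π_1 = t^3 · m^-1 · q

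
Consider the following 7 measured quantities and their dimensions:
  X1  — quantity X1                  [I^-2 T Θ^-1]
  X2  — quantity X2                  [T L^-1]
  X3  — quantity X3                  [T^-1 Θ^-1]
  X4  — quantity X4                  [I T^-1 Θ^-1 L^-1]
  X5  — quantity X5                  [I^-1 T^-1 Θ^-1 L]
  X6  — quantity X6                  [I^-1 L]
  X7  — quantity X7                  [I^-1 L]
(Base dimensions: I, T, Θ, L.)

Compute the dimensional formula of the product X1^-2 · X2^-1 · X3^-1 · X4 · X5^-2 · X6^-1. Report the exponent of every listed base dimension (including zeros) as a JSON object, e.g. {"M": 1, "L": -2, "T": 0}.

{"I": 8, "T": -1, "Θ": 4, "L": -3}

Exponent matrix [I,T,Θ,L] × [X1,X2,X3,X4,X5,X6,X7]:
  I: [-2  0  0  1 -1 -1 -1]
  T: [ 1  1 -1 -1 -1  0  0]
  Θ: [-1  0 -1 -1 -1  0  0]
  L: [ 0 -1  0 -1  1  1  1]
  [I]: (-2)·-2+(-1)·0+(-1)·0+(1)·1+(-2)·-1+(-1)·-1 = 8
  [T]: (-2)·1+(-1)·1+(-1)·-1+(1)·-1+(-2)·-1+(-1)·0 = -1
  [Θ]: (-2)·-1+(-1)·0+(-1)·-1+(1)·-1+(-2)·-1+(-1)·0 = 4
  [L]: (-2)·0+(-1)·-1+(-1)·0+(1)·-1+(-2)·1+(-1)·1 = -3
⇒ I^8 T^-1 Θ^4 L^-3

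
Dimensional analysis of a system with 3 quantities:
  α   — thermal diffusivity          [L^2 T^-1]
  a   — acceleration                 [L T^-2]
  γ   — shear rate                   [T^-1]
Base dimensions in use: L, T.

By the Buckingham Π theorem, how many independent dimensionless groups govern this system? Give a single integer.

Exponent matrix [L,T] × [α,a,γ]:
  L: [ 2  1  0]
  T: [-1 -2 -1]
Echelon form has 2 nonzero rows (pivots: α,a)
3 vars − rank 2 = 1 Π group

1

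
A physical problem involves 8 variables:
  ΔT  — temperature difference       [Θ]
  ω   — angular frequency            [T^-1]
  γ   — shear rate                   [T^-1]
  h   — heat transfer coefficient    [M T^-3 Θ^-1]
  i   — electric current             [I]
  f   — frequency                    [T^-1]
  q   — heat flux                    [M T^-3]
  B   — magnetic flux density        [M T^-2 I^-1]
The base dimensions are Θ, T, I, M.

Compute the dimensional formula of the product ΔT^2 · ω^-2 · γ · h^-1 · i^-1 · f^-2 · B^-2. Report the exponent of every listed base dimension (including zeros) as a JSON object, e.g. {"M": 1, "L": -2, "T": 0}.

Write exponents as rows Θ,T,I,M / cols ΔT,ω,γ,h,i,f,q,B:
  Θ: [ 1  0  0 -1  0  0  0  0]
  T: [ 0 -1 -1 -3  0 -1 -3 -2]
  I: [ 0  0  0  0  1  0  0 -1]
  M: [ 0  0  0  1  0  0  1  1]
  [Θ]: (2)·1+(-2)·0+(1)·0+(-1)·-1+(-1)·0+(-2)·0+(-2)·0 = 3
  [T]: (2)·0+(-2)·-1+(1)·-1+(-1)·-3+(-1)·0+(-2)·-1+(-2)·-2 = 10
  [I]: (2)·0+(-2)·0+(1)·0+(-1)·0+(-1)·1+(-2)·0+(-2)·-1 = 1
  [M]: (2)·0+(-2)·0+(1)·0+(-1)·1+(-1)·0+(-2)·0+(-2)·1 = -3
⇒ Θ^3 T^10 I M^-3

{"Θ": 3, "T": 10, "I": 1, "M": -3}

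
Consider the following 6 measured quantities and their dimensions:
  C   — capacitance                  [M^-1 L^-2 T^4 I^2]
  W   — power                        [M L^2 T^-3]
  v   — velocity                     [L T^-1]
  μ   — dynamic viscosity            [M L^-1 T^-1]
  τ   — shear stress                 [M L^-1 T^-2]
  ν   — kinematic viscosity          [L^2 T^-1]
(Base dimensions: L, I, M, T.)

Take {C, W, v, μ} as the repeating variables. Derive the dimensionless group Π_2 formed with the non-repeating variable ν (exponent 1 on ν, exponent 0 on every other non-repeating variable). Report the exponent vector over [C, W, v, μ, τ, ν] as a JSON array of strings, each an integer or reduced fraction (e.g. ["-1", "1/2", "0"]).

Write exponents as rows L,I,M,T / cols C,W,v,μ,τ,ν:
  L: [-2  2  1 -1 -1  2]
  I: [ 2  0  0  0  0  0]
  M: [-1  1  0  1  1  0]
  T: [ 4 -3 -1 -1 -2 -1]
Echelon form has 4 nonzero rows (pivots: C,W,v,μ)
Repeat: C,W,v,μ; free: τ,ν
RREF:
  r0: [   1    0    0    0    0    0]
  r1: [   0    1    0    0   -1    1]
  r2: [   0    0    1    0    3   -1]
  r3: [   0    0    0    1    2   -1]
Fix exponent of ν at 1, τ at 0; solve each RREF row for its pivot's exponent:
  r0: exp(C) + (0)·1 = 0 ⇒ exp(C) = 0
  r1: exp(W) + (1)·1 = 0 ⇒ exp(W) = -1
  r2: exp(v) + (-1)·1 = 0 ⇒ exp(v) = 1
  r3: exp(μ) + (-1)·1 = 0 ⇒ exp(μ) = 1
Π_2 = W^-1 · v · μ · ν

["0", "-1", "1", "1", "0", "1"]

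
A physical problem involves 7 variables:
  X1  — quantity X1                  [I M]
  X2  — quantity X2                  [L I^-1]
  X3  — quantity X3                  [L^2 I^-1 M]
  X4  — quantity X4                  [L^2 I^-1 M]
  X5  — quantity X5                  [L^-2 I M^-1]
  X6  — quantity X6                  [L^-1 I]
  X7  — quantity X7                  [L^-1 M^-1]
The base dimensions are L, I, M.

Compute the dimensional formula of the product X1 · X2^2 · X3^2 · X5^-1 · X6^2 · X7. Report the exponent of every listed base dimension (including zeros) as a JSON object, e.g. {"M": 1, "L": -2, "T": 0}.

{"L": 5, "I": -2, "M": 3}

Exponent matrix [L,I,M] × [X1,X2,X3,X4,X5,X6,X7]:
  L: [ 0  1  2  2 -2 -1 -1]
  I: [ 1 -1 -1 -1  1  1  0]
  M: [ 1  0  1  1 -1  0 -1]
  [L]: (1)·0+(2)·1+(2)·2+(-1)·-2+(2)·-1+(1)·-1 = 5
  [I]: (1)·1+(2)·-1+(2)·-1+(-1)·1+(2)·1+(1)·0 = -2
  [M]: (1)·1+(2)·0+(2)·1+(-1)·-1+(2)·0+(1)·-1 = 3
⇒ L^5 I^-2 M^3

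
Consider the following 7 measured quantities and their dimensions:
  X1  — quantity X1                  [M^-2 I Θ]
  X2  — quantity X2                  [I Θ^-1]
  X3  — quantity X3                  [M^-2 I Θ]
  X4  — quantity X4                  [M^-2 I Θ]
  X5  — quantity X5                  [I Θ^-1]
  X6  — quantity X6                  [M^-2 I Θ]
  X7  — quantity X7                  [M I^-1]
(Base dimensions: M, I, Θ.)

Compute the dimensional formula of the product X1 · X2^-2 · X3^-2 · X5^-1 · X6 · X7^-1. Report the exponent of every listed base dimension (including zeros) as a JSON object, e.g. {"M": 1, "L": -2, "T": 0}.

Exponent matrix [M,I,Θ] × [X1,X2,X3,X4,X5,X6,X7]:
  M: [-2  0 -2 -2  0 -2  1]
  I: [ 1  1  1  1  1  1 -1]
  Θ: [ 1 -1  1  1 -1  1  0]
  [M]: (1)·-2+(-2)·0+(-2)·-2+(-1)·0+(1)·-2+(-1)·1 = -1
  [I]: (1)·1+(-2)·1+(-2)·1+(-1)·1+(1)·1+(-1)·-1 = -2
  [Θ]: (1)·1+(-2)·-1+(-2)·1+(-1)·-1+(1)·1+(-1)·0 = 3
⇒ M^-1 I^-2 Θ^3

{"M": -1, "I": -2, "Θ": 3}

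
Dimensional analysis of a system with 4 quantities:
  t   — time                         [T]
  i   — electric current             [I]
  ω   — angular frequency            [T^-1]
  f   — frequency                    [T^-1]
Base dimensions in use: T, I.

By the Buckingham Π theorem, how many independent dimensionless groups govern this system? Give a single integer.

Dimensional matrix (T×I by t×i×ω×f):
  T: [ 1  0 -1 -1]
  I: [ 0  1  0  0]
RREF → pivots at {t,i} ⇒ r = 2
n=4, r=2 ⇒ 2 dimensionless groups

2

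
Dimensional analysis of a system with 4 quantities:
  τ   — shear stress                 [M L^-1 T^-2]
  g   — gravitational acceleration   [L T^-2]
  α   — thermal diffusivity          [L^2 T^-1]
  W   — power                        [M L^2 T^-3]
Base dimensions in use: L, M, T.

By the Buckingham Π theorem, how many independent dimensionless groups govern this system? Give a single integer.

1

Exponent matrix [L,M,T] × [τ,g,α,W]:
  L: [-1  1  2  2]
  M: [ 1  0  0  1]
  T: [-2 -2 -1 -3]
RREF → pivots at {τ,g,α} ⇒ r = 3
4 vars − rank 3 = 1 Π group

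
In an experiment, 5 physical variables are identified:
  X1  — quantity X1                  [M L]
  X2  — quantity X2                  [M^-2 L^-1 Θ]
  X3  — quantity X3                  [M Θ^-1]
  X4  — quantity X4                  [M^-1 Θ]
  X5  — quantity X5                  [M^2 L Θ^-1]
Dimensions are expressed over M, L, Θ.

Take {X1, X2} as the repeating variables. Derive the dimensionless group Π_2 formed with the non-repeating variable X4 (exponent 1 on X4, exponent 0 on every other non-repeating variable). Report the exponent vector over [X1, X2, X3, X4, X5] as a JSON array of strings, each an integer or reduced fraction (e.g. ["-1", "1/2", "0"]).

Exponent matrix [M,L,Θ] × [X1,X2,X3,X4,X5]:
  M: [ 1 -2  1 -1  2]
  L: [ 1 -1  0  0  1]
  Θ: [ 0  1 -1  1 -1]
RREF → pivots at {X1,X2} ⇒ r = 2
Pivot set = {X1,X2}, free = {X3,X4,X5}
RREF:
  r0: [   1    0   -1    1    0]
  r1: [   0    1   -1    1   -1]
  r2: [   0    0    0    0    0]
Fix exponent of X4 at 1, X3 at 0, X5 at 0; solve each RREF row for its pivot's exponent:
  r0: exp(X1) + (1)·1 = 0 ⇒ exp(X1) = -1
  r1: exp(X2) + (1)·1 = 0 ⇒ exp(X2) = -1
Π_2 = X1^-1 · X2^-1 · X4

["-1", "-1", "0", "1", "0"]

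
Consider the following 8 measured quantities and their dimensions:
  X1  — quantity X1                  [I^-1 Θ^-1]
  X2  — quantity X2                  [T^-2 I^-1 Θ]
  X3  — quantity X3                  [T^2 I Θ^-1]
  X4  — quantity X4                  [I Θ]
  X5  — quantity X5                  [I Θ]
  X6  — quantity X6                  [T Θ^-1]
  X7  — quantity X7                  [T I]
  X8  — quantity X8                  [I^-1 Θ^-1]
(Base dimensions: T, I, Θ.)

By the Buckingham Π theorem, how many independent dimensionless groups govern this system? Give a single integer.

6

Exponent matrix [T,I,Θ] × [X1,X2,X3,X4,X5,X6,X7,X8]:
  T: [ 0 -2  2  0  0  1  1  0]
  I: [-1 -1  1  1  1  0  1 -1]
  Θ: [-1  1 -1  1  1 -1  0 -1]
RREF → pivots at {X1,X2} ⇒ r = 2
Π count = n − r = 8 − 2 = 6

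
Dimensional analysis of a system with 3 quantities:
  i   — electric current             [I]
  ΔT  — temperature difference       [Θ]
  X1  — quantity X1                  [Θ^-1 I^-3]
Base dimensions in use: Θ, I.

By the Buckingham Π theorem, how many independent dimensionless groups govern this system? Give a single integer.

1

Exponent matrix [Θ,I] × [i,ΔT,X1]:
  Θ: [ 0  1 -1]
  I: [ 1  0 -3]
Row reduction gives pivot columns i,ΔT; rank = 2
3 vars − rank 2 = 1 Π group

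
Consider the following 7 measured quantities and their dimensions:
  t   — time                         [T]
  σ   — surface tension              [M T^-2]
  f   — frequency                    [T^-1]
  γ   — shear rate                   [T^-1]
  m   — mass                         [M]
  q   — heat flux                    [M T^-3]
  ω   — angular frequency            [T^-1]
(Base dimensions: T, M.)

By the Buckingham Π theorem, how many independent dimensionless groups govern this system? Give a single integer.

Exponent matrix [T,M] × [t,σ,f,γ,m,q,ω]:
  T: [ 1 -2 -1 -1  0 -3 -1]
  M: [ 0  1  0  0  1  1  0]
Row reduction gives pivot columns t,σ; rank = 2
n=7, r=2 ⇒ 5 dimensionless groups

5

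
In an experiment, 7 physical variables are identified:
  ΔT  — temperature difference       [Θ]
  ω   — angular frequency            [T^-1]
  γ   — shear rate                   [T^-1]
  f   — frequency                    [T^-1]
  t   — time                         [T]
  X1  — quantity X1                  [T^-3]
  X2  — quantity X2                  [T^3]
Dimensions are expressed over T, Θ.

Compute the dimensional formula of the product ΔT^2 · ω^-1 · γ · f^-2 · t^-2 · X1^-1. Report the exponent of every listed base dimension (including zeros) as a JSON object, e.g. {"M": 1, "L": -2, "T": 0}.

Write exponents as rows T,Θ / cols ΔT,ω,γ,f,t,X1,X2:
  T: [ 0 -1 -1 -1  1 -3  3]
  Θ: [ 1  0  0  0  0  0  0]
  [T]: (2)·0+(-1)·-1+(1)·-1+(-2)·-1+(-2)·1+(-1)·-3 = 3
  [Θ]: (2)·1+(-1)·0+(1)·0+(-2)·0+(-2)·0+(-1)·0 = 2
⇒ T^3 Θ^2

{"T": 3, "Θ": 2}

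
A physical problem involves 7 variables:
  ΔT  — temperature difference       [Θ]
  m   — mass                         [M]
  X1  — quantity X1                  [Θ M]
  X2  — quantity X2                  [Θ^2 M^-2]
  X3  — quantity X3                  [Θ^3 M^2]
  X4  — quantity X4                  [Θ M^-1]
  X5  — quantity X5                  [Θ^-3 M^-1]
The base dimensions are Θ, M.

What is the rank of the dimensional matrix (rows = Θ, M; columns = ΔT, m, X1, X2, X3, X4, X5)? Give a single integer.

Dimensional matrix (Θ×M by ΔT×m×X1×X2×X3×X4×X5):
  Θ: [ 1  0  1  2  3  1 -3]
  M: [ 0  1  1 -2  2 -1 -1]
Echelon form has 2 nonzero rows (pivots: ΔT,m)

2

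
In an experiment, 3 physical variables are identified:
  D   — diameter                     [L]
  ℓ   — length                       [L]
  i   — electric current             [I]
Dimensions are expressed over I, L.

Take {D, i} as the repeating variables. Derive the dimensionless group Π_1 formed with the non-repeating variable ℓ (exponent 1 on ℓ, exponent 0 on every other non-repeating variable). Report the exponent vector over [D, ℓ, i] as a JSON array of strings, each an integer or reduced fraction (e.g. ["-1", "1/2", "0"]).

Exponent matrix [I,L] × [D,ℓ,i]:
  I: [ 0  0  1]
  L: [ 1  1  0]
RREF → pivots at {D,i} ⇒ r = 2
Pivot set = {D,i}, free = {ℓ}
RREF:
  r0: [   1    1    0]
  r1: [   0    0    1]
Fix exponent of ℓ at 1; solve each RREF row for its pivot's exponent:
  r0: exp(D) + (1)·1 = 0 ⇒ exp(D) = -1
  r1: exp(i) + (0)·1 = 0 ⇒ exp(i) = 0
Π_1 = D^-1 · ℓ

["-1", "1", "0"]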